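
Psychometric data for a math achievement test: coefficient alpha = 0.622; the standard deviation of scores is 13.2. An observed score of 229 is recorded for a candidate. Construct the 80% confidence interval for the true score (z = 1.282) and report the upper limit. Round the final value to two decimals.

The standard error of measurement is 13.2000·√(1 − 0.6220) ≈ 13.2000·0.6148 ≈ 8.1156.
Half-width = 1.282·8.1156 ≈ 10.4042
Upper limit = 229 + 10.4042 ≈ 239.4042

239.40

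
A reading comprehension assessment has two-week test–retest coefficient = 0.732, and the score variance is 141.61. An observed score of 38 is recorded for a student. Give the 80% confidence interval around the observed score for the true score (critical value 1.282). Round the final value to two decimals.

σ = 141.61^(1/2) = 11.9000
SEM = 11.9000 × √(1 − 0.7320) = 11.9000 × √0.2680 ≈ 11.9000 × 0.5177 ≈ 6.1605
1.282 × SEM ≈ 7.8977
80% CI: 38 ± 7.8977 = [30.1023, 45.8977]

[30.10, 45.90]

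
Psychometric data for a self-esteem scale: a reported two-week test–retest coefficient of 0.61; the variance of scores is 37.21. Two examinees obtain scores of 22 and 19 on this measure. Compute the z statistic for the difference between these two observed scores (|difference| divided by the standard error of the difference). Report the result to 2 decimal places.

0.56

SD = √37.21 = 6.10000
SEM = 6.10000 · √(1 − 0.61000) = 6.10000 · √0.39000 ≈ 6.10000 · 0.62450 ≈ 3.80945
SE_diff = SEM · √2 ≈ 3.80945 · 1.41421 ≈ 5.38737
z = |22 − 19| / 5.38737 = 3 / 5.38737 ≈ 0.55686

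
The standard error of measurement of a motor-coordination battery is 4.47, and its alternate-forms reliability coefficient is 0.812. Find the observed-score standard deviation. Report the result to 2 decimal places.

σ = SEM·(1 − r)^(−1/2) ≃ 4.47*2.3063 ≃ 10.3093

10.31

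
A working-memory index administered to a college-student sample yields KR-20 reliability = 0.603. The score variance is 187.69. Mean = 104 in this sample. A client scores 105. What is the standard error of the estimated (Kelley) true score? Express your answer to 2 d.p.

SD = √187.69 = 13.7000
SE_est = 13.7000·√(0.6030·0.3970) ≈ 6.7031

6.70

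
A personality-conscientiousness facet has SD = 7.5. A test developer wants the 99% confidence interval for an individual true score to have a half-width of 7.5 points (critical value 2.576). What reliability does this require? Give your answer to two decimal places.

0.85

Required SEM = 7.5 / 2.576 ≈ 2.9115
Required reliability = 1 − (SEM/SD)² = 1 − 0.1507 ≈ 0.8493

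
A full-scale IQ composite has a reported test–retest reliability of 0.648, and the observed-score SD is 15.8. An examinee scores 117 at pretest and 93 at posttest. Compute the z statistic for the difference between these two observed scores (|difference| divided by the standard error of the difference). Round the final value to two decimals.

SEM = 15.8000×√(1 − 0.6480) ≈ 9.3741
SE_diff = SEM × √2 ≈ 9.3741 × 1.4142 ≈ 13.2569
z = 24 / 13.2569 ≈ 1.8104

1.81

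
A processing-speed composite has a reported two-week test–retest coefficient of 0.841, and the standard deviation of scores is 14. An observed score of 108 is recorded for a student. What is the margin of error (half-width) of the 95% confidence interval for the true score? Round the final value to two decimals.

The standard error of measurement is 14.000×√(1 − 0.841) ≃ 14.000×0.399 ≃ 5.582.
1.96 × SEM ≃ 10.942

10.94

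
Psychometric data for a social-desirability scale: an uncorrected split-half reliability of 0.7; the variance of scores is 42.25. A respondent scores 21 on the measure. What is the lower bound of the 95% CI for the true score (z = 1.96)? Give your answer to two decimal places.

15.65

σ = 42.25^(1/2) = 6.500
Spearman-Brown: r = 2(0.7) / (1 + 0.7) = 1.400 / 1.700 ≈ 0.824
SEM = 6.500 · √(1 − 0.824) = 6.500 · √0.176 ≈ 6.500 · 0.420 ≈ 2.731
1.96 · SEM ≈ 5.352
Lower limit = 21 − 5.352 ≈ 15.648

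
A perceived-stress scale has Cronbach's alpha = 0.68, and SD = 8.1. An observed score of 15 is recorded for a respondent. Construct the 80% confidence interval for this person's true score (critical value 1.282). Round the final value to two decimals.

The standard error of measurement is 8.100*√(1 − 0.680) ≃ 8.100*0.566 ≃ 4.582.
1.282 * SEM ≃ 5.874
CI = 15 ± 5.874 → [9.126, 20.874]

[9.13, 20.87]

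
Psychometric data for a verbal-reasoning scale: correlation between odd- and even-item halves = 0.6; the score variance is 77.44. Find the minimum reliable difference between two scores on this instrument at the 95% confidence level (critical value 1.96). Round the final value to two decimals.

SD = √77.44 = 8.8000
Full-length reliability (Spearman-Brown) = 2(0.6)/(1+0.6) ≈ 0.7500
SEM = 8.8000 × √(1 − 0.7500) = 8.8000 × √0.2500 ≈ 8.8000 × 0.5000 ≈ 4.4000
SE_diff = √2 × SEM ≈ 6.2225
Smallest detectable difference = 1.96×6.2225 ≈ 12.1962

12.20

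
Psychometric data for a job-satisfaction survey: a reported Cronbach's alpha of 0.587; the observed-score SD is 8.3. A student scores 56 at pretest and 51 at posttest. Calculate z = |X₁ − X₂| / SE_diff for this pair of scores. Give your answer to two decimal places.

0.66

SEM = 8.30000*√(1 − 0.58700) ≈ 5.33400
SE_diff = SEM * √2 ≈ 5.33400 * 1.41421 ≈ 7.54342
z = |56 − 51| / 7.54342 = 5 / 7.54342 ≈ 0.66283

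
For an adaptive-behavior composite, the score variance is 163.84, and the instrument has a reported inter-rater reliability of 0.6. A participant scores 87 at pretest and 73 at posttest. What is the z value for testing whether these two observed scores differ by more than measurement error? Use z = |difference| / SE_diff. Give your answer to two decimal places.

1.22

SD = √163.84 ≈ 12.8000
SEM = 12.8000·√(1 − 0.6000) ≈ 8.0954
Standard error of the difference = 8.0954·√2 ≈ 11.4487
z = |87 − 73| / 11.4487 = 14 / 11.4487 ≈ 1.2228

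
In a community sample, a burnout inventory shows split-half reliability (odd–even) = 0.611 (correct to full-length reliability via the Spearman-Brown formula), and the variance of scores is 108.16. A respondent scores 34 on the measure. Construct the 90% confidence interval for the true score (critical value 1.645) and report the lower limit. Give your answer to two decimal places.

25.59

SD = √108.16 = 10.4000
Spearman-Brown: r = 2(0.611) / (1 + 0.611) = 1.2220 / 1.6110 ≈ 0.7585
SEM = 10.4000·√(1 − 0.7585) ≈ 5.1105
1.645 · SEM ≈ 8.4067
Lower limit = 34 − 8.4067 ≈ 25.5933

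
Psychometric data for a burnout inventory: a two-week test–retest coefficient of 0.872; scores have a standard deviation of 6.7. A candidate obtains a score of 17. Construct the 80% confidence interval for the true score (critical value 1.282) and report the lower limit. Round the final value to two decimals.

SEM = 6.70000 * √(1 − 0.87200) = 6.70000 * √0.12800 ≈ 6.70000 * 0.35777 ≈ 2.39706
1.282 * SEM ≈ 3.07304
Lower bound: 17 − 3.07304 = 13.92696

13.93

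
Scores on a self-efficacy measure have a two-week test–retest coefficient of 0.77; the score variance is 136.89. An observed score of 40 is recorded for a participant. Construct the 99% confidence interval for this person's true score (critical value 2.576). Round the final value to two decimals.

SD = √136.89 ≈ 11.70000
The standard error of measurement is 11.70000×√(1 − 0.77000) ≈ 11.70000×0.47958 ≈ 5.61112.
Margin = 2.576 × 5.61112 ≈ 14.45425
CI = 40 ± 14.45425 → [25.54575, 54.45425]

[25.55, 54.45]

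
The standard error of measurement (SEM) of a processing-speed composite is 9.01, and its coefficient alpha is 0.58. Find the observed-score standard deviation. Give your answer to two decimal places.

13.90

σ = SEM·(1 − r)^(−1/2) ≃ 9.01*1.5430 ≃ 13.9027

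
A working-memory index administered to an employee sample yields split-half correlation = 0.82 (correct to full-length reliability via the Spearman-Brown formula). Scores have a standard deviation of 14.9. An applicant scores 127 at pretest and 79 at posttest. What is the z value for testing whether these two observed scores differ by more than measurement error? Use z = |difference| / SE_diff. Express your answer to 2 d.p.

Spearman-Brown: r = 2(0.82) / (1 + 0.82) = 1.6400 / 1.8200 ≈ 0.9011
SEM = 14.9000 · √(1 − 0.9011) = 14.9000 · √0.0989 ≈ 14.9000 · 0.3145 ≈ 4.6858
Standard error of the difference = 4.6858·√2 ≈ 6.6268
z = 48 / 6.6268 ≈ 7.2433

7.24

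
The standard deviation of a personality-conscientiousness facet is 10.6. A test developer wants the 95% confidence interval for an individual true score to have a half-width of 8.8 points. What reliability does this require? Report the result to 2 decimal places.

Required SEM = 8.8 / 1.96 ≈ 4.490
r = 1 − (SEM / SD)² = 1 − (4.490 / 10.6)² ≈ 1 − 0.179 ≈ 0.821

0.82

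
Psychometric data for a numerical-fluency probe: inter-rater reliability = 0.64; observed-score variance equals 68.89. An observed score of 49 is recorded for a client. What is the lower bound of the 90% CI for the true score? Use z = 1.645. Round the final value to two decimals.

σ = 68.89^(1/2) = 8.3000
The standard error of measurement is 8.3000×√(1 − 0.6400) ≈ 8.3000×0.6000 ≈ 4.9800.
1.645 × SEM ≈ 8.1921
Lower limit = 49 − 8.1921 ≈ 40.8079

40.81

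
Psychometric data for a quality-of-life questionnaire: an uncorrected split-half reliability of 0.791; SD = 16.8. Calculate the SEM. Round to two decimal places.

5.74

r_full = 2·0.791 / (1 + 0.791) ≃ 0.8833
SEM = 16.8000·√(1 − 0.8833) ≃ 5.7390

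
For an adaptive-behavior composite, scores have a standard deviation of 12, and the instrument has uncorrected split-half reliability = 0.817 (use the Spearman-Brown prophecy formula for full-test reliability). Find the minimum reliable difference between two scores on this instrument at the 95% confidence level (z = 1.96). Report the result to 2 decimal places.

Full-length reliability (Spearman-Brown) = 2(0.817)/(1+0.817) ≈ 0.89928
SEM = 12.00000 · √(1 − 0.89928) = 12.00000 · √0.10072 ≈ 12.00000 · 0.31736 ≈ 3.80828
SE_diff = √2 · SEM ≈ 5.38573
Smallest detectable difference = 1.96·5.38573 ≈ 10.55602

10.56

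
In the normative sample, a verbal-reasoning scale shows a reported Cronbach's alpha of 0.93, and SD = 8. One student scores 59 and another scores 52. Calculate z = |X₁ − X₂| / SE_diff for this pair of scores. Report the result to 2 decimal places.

2.34

SEM = 8.00000 × √(1 − 0.93000) = 8.00000 × √0.07000 ≈ 8.00000 × 0.26458 ≈ 2.11660
SE_diff = SEM × √2 ≈ 2.11660 × 1.41421 ≈ 2.99333
z = 7 / 2.99333 ≈ 2.33854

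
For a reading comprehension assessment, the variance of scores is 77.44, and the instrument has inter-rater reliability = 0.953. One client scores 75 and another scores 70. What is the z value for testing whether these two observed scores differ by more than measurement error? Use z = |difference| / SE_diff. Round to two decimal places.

σ = 77.44^(1/2) = 8.80000
The standard error of measurement is 8.80000×√(1 − 0.95300) ≈ 8.80000×0.21679 ≈ 1.90779.
SE_diff = √2 × SEM ≈ 2.69803
z = |75 − 70| / 2.69803 = 5 / 2.69803 ≈ 1.85320

1.85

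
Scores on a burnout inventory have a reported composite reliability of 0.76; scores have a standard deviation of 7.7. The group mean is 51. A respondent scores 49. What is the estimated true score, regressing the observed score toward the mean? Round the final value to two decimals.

49.48

T̂ = r·X + (1 − r)·M = 0.7600·49 + 0.2400·51 = 37.2400 + 12.2400 ≈ 49.4800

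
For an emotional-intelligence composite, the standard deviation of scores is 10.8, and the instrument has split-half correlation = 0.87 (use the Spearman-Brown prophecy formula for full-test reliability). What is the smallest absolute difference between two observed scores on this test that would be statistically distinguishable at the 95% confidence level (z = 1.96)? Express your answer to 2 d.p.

7.89

Spearman-Brown: r = 2(0.87) / (1 + 0.87) = 1.740 / 1.870 ≈ 0.930
The standard error of measurement is 10.800*√(1 − 0.930) ≈ 10.800*0.264 ≈ 2.848.
SE_diff = SEM * √2 ≈ 2.848 * 1.414 ≈ 4.027
Minimum reliable difference = 1.96 * SE_diff ≈ 1.96 * 4.027 ≈ 7.893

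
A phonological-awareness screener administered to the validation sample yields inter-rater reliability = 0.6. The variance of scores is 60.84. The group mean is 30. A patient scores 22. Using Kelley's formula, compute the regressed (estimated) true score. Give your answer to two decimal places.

T̂ = 0.600(22) + 0.400(30) ≈ 25.200

25.20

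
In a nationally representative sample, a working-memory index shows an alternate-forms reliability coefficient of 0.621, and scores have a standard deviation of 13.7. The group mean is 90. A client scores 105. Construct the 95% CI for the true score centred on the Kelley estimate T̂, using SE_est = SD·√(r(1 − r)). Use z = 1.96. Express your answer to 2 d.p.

T̂ = 0.62100(105) + 0.37900(90) ≈ 99.31500
SE_est = SD × √(r(1 − r)) = 13.70000 × √0.23536 ≈ 13.70000 × 0.48514 ≈ 6.64639
95% CI: 99.31500 ± 13.02693 ≈ (86.28807, 112.34193)

[86.29, 112.34]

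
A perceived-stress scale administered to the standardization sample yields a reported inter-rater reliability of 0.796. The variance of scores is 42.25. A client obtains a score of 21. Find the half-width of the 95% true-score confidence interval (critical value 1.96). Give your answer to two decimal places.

SD = √42.25 ≈ 6.5000
The standard error of measurement is 6.5000·√(1 − 0.7960) ≈ 6.5000·0.4517 ≈ 2.9358.
Margin = 1.96 · 2.9358 ≈ 5.7542

5.75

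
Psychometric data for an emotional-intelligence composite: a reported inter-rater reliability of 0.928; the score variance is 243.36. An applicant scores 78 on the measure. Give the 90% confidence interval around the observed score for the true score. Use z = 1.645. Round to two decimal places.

SD = √243.36 ≈ 15.600
SEM = 15.600 × √(1 − 0.928) = 15.600 × √0.072 ≈ 15.600 × 0.268 ≈ 4.186
Half-width = 1.645×4.186 ≈ 6.886
CI = 78 ± 6.886 → [71.114, 84.886]

[71.11, 84.89]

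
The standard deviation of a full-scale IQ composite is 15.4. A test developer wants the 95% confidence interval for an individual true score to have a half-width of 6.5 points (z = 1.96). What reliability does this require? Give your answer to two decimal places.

SEM needed = half-width / z = 6.5/1.96 ≃ 3.316
r = 1 − (SEM / SD)² = 1 − (3.316 / 15.4)² ≃ 1 − 0.046 ≃ 0.954

0.95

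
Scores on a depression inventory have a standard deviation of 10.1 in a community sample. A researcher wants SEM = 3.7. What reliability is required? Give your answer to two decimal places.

0.87

r = 1 − (SEM / SD)² = 1 − (3.700 / 10.1)² ≈ 1 − 0.134 ≈ 0.866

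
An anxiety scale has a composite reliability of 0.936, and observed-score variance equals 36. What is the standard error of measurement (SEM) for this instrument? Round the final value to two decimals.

1.52

SD = √36 ≈ 6.00000
SEM = 6.00000·√(1 − 0.93600) ≈ 1.51789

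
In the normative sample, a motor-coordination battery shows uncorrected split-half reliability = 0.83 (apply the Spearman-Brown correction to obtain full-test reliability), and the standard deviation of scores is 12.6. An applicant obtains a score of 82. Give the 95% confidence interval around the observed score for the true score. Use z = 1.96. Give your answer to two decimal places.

[74.47, 89.53]

Full-length reliability (Spearman-Brown) = 2(0.83)/(1+0.83) ≈ 0.907
SEM = 12.600 × √(1 − 0.907) = 12.600 × √0.093 ≈ 12.600 × 0.305 ≈ 3.840
1.96 × SEM ≈ 7.527
95% CI: 82 ± 7.527 = [74.473, 89.527]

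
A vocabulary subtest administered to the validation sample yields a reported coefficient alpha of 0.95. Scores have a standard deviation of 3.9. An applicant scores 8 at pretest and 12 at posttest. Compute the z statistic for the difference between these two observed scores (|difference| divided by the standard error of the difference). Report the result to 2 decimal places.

SEM = 3.9000·√(1 − 0.9500) ≈ 0.8721
SE_diff = √2 · SEM ≈ 1.2333
z = 4 / 1.2333 ≈ 3.2434

3.24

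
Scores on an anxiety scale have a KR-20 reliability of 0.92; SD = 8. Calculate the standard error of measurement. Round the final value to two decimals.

2.26

SEM = 8.000 * √(1 − 0.920) = 8.000 * √0.080 ≈ 8.000 * 0.283 ≈ 2.263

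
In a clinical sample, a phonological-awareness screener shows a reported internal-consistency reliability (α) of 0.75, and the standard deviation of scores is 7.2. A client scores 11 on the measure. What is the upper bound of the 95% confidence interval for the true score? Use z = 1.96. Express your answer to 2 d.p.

The standard error of measurement is 7.200×√(1 − 0.750) ≃ 7.200×0.500 ≃ 3.600.
Margin = 1.96 × 3.600 ≃ 7.056
Upper limit = 11 + 7.056 ≃ 18.056

18.06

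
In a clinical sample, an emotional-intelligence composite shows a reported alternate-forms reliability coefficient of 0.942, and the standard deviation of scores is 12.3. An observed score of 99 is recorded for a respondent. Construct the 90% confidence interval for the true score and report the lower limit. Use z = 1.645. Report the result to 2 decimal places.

94.13

SEM = 12.30000 · √(1 − 0.94200) = 12.30000 · √0.05800 ≈ 12.30000 · 0.24083 ≈ 2.96223
1.645 · SEM ≈ 4.87287
Lower limit = 99 − 4.87287 ≈ 94.12713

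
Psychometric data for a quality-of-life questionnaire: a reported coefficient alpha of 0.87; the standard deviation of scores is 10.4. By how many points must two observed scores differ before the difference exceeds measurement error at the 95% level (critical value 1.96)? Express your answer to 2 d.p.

SEM = 10.400 * √(1 − 0.870) = 10.400 * √0.130 ≈ 10.400 * 0.361 ≈ 3.750
Standard error of the difference = 3.750·√2 ≈ 5.303
Smallest detectable difference = 1.96*5.303 ≈ 10.394

10.39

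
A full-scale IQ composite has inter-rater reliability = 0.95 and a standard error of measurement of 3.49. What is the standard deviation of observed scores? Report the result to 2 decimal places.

σ = SEM·(1 − r)^(−1/2) ≈ 3.49*4.472 ≈ 15.608

15.61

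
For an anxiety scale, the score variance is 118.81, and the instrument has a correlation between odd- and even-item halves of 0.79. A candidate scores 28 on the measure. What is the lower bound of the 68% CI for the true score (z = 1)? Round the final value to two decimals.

SD = √118.81 = 10.9000
r_full = 2·0.79 / (1 + 0.79) ≈ 0.8827
SEM = 10.9000*√(1 − 0.8827) ≈ 3.7334
Margin = 1 * 3.7334 ≈ 3.7334
Lower limit = 28 − 3.7334 ≈ 24.2666

24.27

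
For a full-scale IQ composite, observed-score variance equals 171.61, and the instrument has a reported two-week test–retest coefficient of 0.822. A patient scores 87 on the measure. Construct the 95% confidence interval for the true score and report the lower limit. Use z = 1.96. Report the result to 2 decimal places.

SD = √171.61 ≈ 13.1000
SEM = 13.1000 × √(1 − 0.8220) = 13.1000 × √0.1780 ≈ 13.1000 × 0.4219 ≈ 5.5269
Margin = 1.96 × 5.5269 ≈ 10.8327
Lower limit = 87 − 10.8327 ≈ 76.1673

76.17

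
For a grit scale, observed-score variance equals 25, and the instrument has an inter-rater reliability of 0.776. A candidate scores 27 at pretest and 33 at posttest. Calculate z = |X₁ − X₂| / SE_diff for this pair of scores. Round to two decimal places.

SD = √25 = 5.000
SEM = 5.000×√(1 − 0.776) ≈ 2.366
Standard error of the difference = 2.366·√2 ≈ 3.347
z = 6 / 3.347 ≈ 1.793

1.79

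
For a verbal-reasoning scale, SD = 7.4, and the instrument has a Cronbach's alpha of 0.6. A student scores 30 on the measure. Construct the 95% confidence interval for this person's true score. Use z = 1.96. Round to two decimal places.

The standard error of measurement is 7.40000·√(1 − 0.60000) ≈ 7.40000·0.63246 ≈ 4.68017.
Margin = 1.96 · 4.68017 ≈ 9.17314
95% CI: 30 ± 9.17314 = [20.82686, 39.17314]

[20.83, 39.17]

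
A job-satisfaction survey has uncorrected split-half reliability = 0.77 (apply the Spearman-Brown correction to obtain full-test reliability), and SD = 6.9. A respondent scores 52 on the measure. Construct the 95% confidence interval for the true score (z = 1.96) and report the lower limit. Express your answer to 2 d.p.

47.12

r_full = 2·0.77 / (1 + 0.77) ≃ 0.8701
The standard error of measurement is 6.9000*√(1 − 0.8701) ≃ 6.9000*0.3605 ≃ 2.4873.
Margin = 1.96 * 2.4873 ≃ 4.8751
Lower limit = 52 − 4.8751 ≃ 47.1249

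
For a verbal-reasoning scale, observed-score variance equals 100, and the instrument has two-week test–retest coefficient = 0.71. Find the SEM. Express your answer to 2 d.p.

σ = 100^(1/2) = 10.00000
SEM = 10.00000·√(1 − 0.71000) ≃ 5.38516

5.39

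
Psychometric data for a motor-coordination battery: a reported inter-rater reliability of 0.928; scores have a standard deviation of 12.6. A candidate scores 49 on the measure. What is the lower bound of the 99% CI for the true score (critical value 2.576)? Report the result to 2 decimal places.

SEM = 12.600×√(1 − 0.928) ≈ 3.381
Half-width = 2.576×3.381 ≈ 8.709
Lower bound: 49 − 8.709 = 40.291

40.29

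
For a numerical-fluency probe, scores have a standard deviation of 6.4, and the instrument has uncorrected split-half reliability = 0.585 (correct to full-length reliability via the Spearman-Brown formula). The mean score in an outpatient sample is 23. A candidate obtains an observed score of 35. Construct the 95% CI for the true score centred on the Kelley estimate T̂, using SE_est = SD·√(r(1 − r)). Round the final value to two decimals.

[26.34, 37.37]

Full-length reliability (Spearman-Brown) = 2(0.585)/(1+0.585) ≈ 0.738
T̂ = 0.738(35) + 0.262(23) ≈ 31.858
SE_est = SD · √(r(1 − r)) = 6.400 · √0.193 ≈ 6.400 · 0.440 ≈ 2.814
95% CI: 31.858 ± 5.515 ≈ (26.343, 37.373)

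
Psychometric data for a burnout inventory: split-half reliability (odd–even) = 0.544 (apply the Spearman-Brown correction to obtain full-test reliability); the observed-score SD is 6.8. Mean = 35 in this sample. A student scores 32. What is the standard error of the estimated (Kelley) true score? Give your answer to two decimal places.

r_full = 2·0.544 / (1 + 0.544) ≈ 0.705
SE_est = SD * √(r(1 − r)) = 6.800 * √0.208 ≈ 6.800 * 0.456 ≈ 3.102

3.10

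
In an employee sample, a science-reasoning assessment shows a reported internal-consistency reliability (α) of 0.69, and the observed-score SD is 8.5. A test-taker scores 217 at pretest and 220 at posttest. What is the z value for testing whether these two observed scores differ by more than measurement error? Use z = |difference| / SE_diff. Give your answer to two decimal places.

SEM = 8.50000 * √(1 − 0.69000) = 8.50000 * √0.31000 ≃ 8.50000 * 0.55678 ≃ 4.73260
Standard error of the difference = 4.73260·√2 ≃ 6.69291
z = 3 / 6.69291 ≃ 0.44824

0.45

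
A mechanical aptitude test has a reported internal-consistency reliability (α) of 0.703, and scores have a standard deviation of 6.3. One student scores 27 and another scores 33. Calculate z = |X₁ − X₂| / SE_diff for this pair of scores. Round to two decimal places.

SEM = 6.300·√(1 − 0.703) ≃ 3.433
SE_diff = SEM · √2 ≃ 3.433 · 1.414 ≃ 4.855
z = 6 / 4.855 ≃ 1.236

1.24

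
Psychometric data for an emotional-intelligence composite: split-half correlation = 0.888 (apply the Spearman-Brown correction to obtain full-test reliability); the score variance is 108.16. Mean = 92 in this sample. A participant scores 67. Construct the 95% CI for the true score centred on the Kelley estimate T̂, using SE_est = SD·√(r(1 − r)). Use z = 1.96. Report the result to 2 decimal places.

σ = 108.16^(1/2) = 10.4000
r_full = 2·0.888 / (1 + 0.888) ≈ 0.9407
T̂ = r·X + (1 − r)·M = 0.9407×67 + 0.0593×92 ≈ 63.0254 + 5.4576 ≈ 68.4831
SE_est = SD × √(r(1 − r)) = 10.4000 × √0.0558 ≈ 10.4000 × 0.2362 ≈ 2.4568
CI = 68.4831 ± 1.96 × 2.4568 → [63.6678, 73.2983]

[63.67, 73.30]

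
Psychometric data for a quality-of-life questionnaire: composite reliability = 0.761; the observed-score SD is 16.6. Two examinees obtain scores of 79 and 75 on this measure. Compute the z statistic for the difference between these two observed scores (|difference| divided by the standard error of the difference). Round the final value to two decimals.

0.35

SEM = 16.6000*√(1 − 0.7610) ≈ 8.1153
SE_diff = √2 * SEM ≈ 11.4768
z = |79 − 75| / 11.4768 = 4 / 11.4768 ≈ 0.3485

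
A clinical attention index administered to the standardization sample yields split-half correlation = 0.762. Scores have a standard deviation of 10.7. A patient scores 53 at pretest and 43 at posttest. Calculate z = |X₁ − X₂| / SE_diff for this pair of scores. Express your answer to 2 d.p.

1.80

r_full = 2·0.762 / (1 + 0.762) ≈ 0.865
SEM = 10.700·√(1 − 0.865) ≈ 3.933
SE_diff = SEM · √2 ≈ 3.933 · 1.414 ≈ 5.561
z = |53 − 43| / 5.561 = 10 / 5.561 ≈ 1.798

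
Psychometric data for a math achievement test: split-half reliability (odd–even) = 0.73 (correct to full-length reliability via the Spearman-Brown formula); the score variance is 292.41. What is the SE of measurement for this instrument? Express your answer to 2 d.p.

σ = 292.41^(1/2) = 17.100
Full-length reliability (Spearman-Brown) = 2(0.73)/(1+0.73) ≈ 0.844
SEM = 17.100 · √(1 − 0.844) = 17.100 · √0.156 ≈ 17.100 · 0.395 ≈ 6.755

6.76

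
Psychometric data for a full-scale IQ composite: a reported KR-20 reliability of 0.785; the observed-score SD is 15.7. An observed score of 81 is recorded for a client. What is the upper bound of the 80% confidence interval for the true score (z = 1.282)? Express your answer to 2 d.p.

The standard error of measurement is 15.7000·√(1 − 0.7850) ≃ 15.7000·0.4637 ≃ 7.2798.
Half-width = 1.282·7.2798 ≃ 9.3327
Upper limit = 81 + 9.3327 ≃ 90.3327

90.33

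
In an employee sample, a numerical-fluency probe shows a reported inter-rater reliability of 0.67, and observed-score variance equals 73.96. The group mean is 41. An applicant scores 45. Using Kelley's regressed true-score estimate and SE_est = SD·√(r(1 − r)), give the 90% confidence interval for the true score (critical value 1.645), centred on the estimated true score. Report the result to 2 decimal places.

[37.03, 50.33]

SD = √73.96 ≈ 8.600
Estimated true score = 0.670×45 + (1 − 0.670)×41 ≈ 43.680
SE_est = 8.600·√[r(1 − r)] ≈ 4.044
CI = 43.680 ± 1.645 × 4.044 → [37.028, 50.332]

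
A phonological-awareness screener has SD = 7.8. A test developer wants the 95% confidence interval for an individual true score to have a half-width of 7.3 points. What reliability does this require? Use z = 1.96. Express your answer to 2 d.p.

0.77

Required SEM = 7.3 / 1.96 ≈ 3.724
Required reliability = 1 − (SEM/SD)² = 1 − 0.228 ≈ 0.772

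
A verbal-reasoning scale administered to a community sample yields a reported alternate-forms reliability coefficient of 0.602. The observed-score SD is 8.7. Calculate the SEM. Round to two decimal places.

SEM = 8.7000×√(1 − 0.6020) ≈ 5.4886

5.49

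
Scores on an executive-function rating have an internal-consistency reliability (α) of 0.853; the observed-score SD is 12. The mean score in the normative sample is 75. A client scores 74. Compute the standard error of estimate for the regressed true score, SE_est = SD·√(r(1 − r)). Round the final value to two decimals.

4.25

SE_est = SD × √(r(1 − r)) = 12.0000 × √0.1254 ≈ 12.0000 × 0.3541 ≈ 4.2493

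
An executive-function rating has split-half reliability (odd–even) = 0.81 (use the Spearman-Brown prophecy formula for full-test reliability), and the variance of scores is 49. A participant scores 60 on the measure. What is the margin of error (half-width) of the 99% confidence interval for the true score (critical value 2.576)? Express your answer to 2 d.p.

σ = 49^(1/2) = 7.000
Full-length reliability (Spearman-Brown) = 2(0.81)/(1+0.81) ≈ 0.895
SEM = 7.000 × √(1 − 0.895) = 7.000 × √0.105 ≈ 7.000 × 0.324 ≈ 2.268
Half-width = 2.576×2.268 ≈ 5.842

5.84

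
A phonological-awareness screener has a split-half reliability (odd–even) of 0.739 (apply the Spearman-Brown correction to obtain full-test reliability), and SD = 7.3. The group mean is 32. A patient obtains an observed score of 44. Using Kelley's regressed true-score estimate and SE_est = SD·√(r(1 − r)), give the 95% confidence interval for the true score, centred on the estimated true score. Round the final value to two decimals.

r_full = 2·0.739 / (1 + 0.739) ≃ 0.850
Estimated true score = 0.850*44 + (1 − 0.850)*32 ≃ 42.199
SE_est = 7.300*√(0.850*0.150) ≃ 2.607
CI = 42.199 ± 1.96 * 2.607 → [37.089, 47.309]

[37.09, 47.31]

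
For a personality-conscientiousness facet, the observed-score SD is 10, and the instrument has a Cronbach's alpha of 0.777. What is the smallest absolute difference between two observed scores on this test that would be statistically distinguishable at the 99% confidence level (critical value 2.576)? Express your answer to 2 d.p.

17.20

SEM = 10.0000 · √(1 − 0.7770) = 10.0000 · √0.2230 ≈ 10.0000 · 0.4722 ≈ 4.7223
SE_diff = √2 · SEM ≈ 6.6783
Smallest detectable difference = 2.576·6.6783 ≈ 17.2034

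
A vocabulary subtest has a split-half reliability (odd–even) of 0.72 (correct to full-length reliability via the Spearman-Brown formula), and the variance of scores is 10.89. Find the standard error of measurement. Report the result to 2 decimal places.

1.33

SD = √10.89 = 3.3000
r_full = 2·0.72 / (1 + 0.72) ≈ 0.8372
SEM = 3.3000 · √(1 − 0.8372) = 3.3000 · √0.1628 ≈ 3.3000 · 0.4035 ≈ 1.3315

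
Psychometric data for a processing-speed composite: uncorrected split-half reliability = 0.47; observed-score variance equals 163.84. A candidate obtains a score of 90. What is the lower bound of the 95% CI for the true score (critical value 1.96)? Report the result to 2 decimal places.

74.94

SD = √163.84 = 12.8000
Full-length reliability (Spearman-Brown) = 2(0.47)/(1+0.47) ≈ 0.6395
The standard error of measurement is 12.8000*√(1 − 0.6395) ≈ 12.8000*0.6005 ≈ 7.6858.
1.96 * SEM ≈ 15.0642
Lower bound: 90 − 15.0642 = 74.9358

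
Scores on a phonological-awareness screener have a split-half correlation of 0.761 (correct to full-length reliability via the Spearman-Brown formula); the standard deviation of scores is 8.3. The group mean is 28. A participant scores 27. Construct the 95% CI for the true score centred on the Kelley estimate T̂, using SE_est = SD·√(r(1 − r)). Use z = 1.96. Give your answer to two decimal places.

[21.56, 32.71]

Full-length reliability (Spearman-Brown) = 2(0.761)/(1+0.761) ≈ 0.86428
Estimated true score = 0.86428×27 + (1 − 0.86428)×28 ≈ 27.13572
SE_est = 8.30000·√[r(1 − r)] ≈ 2.84266
CI = 27.13572 ± 1.96 × 2.84266 → [21.56410, 32.70733]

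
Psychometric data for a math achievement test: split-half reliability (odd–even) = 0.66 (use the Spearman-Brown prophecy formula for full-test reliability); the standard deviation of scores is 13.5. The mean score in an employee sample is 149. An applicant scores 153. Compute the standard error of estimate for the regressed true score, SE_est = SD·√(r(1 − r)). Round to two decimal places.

5.45

r_full = 2·0.66 / (1 + 0.66) ≈ 0.795
SE_est = 13.500·√(0.795·0.205) ≈ 5.448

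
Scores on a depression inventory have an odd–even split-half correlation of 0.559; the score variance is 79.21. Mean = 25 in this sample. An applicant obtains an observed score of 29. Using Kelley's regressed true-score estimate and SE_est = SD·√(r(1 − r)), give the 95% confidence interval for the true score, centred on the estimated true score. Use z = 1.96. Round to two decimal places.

[20.01, 35.73]

SD = √79.21 ≈ 8.9000
Full-length reliability (Spearman-Brown) = 2(0.559)/(1+0.559) ≈ 0.7171
T̂ = 0.7171(29) + 0.2829(25) ≈ 27.8685
SE_est = 8.9000*√(0.7171*0.2829) ≈ 4.0085
CI = 27.8685 ± 1.96 * 4.0085 → [20.0118, 35.7252]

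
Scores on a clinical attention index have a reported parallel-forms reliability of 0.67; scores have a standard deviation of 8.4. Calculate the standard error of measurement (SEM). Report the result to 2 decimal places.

SEM = 8.400 × √(1 − 0.670) = 8.400 × √0.330 ≈ 8.400 × 0.574 ≈ 4.825

4.83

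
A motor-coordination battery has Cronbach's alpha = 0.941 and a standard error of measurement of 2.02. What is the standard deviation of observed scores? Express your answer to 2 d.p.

SD = SEM / √(1 − r) = 2.02 / √0.05900 ≈ 2.02 / 0.24290 ≈ 8.31621

8.32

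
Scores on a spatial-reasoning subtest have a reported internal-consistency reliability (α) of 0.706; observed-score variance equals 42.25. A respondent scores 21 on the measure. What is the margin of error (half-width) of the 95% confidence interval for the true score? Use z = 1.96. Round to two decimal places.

6.91

σ = 42.25^(1/2) = 6.5000
SEM = 6.5000·√(1 − 0.7060) ≃ 3.5244
Margin = 1.96 · 3.5244 ≃ 6.9079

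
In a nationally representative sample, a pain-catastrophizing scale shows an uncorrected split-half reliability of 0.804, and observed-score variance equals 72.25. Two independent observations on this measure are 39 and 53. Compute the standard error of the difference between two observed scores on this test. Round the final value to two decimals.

SD = √72.25 = 8.500
Spearman-Brown: r = 2(0.804) / (1 + 0.804) = 1.608 / 1.804 ≈ 0.891
SEM = 8.500 × √(1 − 0.891) = 8.500 × √0.109 ≈ 8.500 × 0.330 ≈ 2.802
SE_diff = SEM × √2 ≈ 2.802 × 1.414 ≈ 3.962

3.96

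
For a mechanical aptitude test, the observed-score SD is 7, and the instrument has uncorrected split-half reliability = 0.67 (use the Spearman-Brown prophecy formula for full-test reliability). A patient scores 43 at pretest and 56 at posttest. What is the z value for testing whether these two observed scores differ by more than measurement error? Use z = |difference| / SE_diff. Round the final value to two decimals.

2.95

Full-length reliability (Spearman-Brown) = 2(0.67)/(1+0.67) ≃ 0.802
SEM = 7.000·√(1 − 0.802) ≃ 3.112
Standard error of the difference = 3.112·√2 ≃ 4.401
z = 13 / 4.401 ≃ 2.954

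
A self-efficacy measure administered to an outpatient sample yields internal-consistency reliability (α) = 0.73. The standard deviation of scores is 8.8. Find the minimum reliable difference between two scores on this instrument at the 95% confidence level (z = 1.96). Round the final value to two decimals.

12.67

The standard error of measurement is 8.8000*√(1 − 0.7300) ≈ 8.8000*0.5196 ≈ 4.5726.
SE_diff = SEM * √2 ≈ 4.5726 * 1.4142 ≈ 6.4667
Smallest detectable difference = 1.96*6.4667 ≈ 12.6746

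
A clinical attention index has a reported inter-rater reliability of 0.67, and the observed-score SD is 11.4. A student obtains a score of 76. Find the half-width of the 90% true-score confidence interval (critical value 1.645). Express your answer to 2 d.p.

SEM = 11.400 * √(1 − 0.670) = 11.400 * √0.330 ≈ 11.400 * 0.574 ≈ 6.549
Margin = 1.645 * 6.549 ≈ 10.773

10.77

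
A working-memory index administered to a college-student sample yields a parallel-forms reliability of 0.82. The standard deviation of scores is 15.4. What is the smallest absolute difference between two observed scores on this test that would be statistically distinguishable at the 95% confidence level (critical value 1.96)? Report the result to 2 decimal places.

SEM = 15.40000×√(1 − 0.82000) ≈ 6.53367
Standard error of the difference = 6.53367·√2 ≈ 9.24000
Smallest detectable difference = 1.96×9.24000 ≈ 18.11040

18.11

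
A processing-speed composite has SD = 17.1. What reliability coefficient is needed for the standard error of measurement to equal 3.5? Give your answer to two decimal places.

Required reliability = 1 − (SEM/SD)² = 1 − 0.042 ≈ 0.958

0.96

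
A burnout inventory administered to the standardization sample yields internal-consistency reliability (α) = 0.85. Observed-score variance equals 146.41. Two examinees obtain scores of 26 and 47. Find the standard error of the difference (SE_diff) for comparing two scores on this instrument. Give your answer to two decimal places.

σ = 146.41^(1/2) = 12.1000
SEM = 12.1000 · √(1 − 0.8500) = 12.1000 · √0.1500 ≈ 12.1000 · 0.3873 ≈ 4.6863
SE_diff = √2 · SEM ≈ 6.6274

6.63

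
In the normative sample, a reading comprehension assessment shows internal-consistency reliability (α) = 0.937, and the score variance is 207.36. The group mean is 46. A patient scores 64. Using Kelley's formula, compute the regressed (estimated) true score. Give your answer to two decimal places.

T̂ = 0.937(64) + 0.063(46) ≈ 62.866

62.87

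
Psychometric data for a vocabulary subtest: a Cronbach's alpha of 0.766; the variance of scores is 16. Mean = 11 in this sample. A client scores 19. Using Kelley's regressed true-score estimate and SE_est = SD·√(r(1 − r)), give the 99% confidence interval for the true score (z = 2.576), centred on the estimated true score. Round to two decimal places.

σ = 16^(1/2) = 4.0000
Estimated true score = 0.7660×19 + (1 − 0.7660)×11 ≈ 17.1280
SE_est = SD × √(r(1 − r)) = 4.0000 × √0.1792 ≈ 4.0000 × 0.4234 ≈ 1.6935
CI = 17.1280 ± 2.576 × 1.6935 → [12.7656, 21.4904]

[12.77, 21.49]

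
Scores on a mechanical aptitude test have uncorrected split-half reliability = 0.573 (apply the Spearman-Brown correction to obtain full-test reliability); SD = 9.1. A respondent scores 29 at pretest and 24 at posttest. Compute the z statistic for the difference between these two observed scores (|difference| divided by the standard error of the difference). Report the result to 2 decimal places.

r_full = 2·0.573 / (1 + 0.573) ≃ 0.729
SEM = 9.100*√(1 − 0.729) ≃ 4.741
SE_diff = √2 * SEM ≃ 6.705
z = |29 − 24| / 6.705 = 5 / 6.705 ≃ 0.746

0.75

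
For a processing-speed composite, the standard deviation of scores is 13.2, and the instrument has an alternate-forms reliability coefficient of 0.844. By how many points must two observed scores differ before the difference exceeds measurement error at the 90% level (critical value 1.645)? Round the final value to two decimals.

12.13

SEM = 13.200 * √(1 − 0.844) = 13.200 * √0.156 ≈ 13.200 * 0.395 ≈ 5.214
SE_diff = SEM * √2 ≈ 5.214 * 1.414 ≈ 7.373
Smallest detectable difference = 1.645*7.373 ≈ 12.129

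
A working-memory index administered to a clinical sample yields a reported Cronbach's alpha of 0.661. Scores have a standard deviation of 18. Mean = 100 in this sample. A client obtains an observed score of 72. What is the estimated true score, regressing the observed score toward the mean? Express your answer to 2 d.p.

Estimated true score = 0.661*72 + (1 − 0.661)*100 ≃ 81.492

81.49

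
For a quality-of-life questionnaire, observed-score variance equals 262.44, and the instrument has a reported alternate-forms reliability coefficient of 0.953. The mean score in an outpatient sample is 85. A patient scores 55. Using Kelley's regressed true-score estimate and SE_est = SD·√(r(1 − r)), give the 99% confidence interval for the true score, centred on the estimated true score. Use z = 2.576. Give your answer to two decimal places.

SD = √262.44 ≈ 16.200
T̂ = r·X + (1 − r)·M = 0.953×55 + 0.047×85 = 52.415 + 3.995 ≈ 56.410
SE_est = SD × √(r(1 − r)) = 16.200 × √0.045 ≈ 16.200 × 0.212 ≈ 3.429
99% CI: 56.410 ± 8.832 ≈ (47.578, 65.242)

[47.58, 65.24]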